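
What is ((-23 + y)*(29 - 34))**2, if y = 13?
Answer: 2500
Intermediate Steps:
((-23 + y)*(29 - 34))**2 = ((-23 + 13)*(29 - 34))**2 = (-10*(-5))**2 = 50**2 = 2500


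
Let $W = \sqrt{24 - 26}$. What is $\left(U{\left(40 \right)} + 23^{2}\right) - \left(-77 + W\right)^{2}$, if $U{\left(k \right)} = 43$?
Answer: $-5355 + 154 i \sqrt{2} \approx -5355.0 + 217.79 i$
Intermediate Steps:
$W = i \sqrt{2}$ ($W = \sqrt{-2} = i \sqrt{2} \approx 1.4142 i$)
$\left(U{\left(40 \right)} + 23^{2}\right) - \left(-77 + W\right)^{2} = \left(43 + 23^{2}\right) - \left(-77 + i \sqrt{2}\right)^{2} = \left(43 + 529\right) - \left(-77 + i \sqrt{2}\right)^{2} = 572 - \left(-77 + i \sqrt{2}\right)^{2}$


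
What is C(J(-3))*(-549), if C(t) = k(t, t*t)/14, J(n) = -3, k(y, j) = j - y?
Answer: -3294/7 ≈ -470.57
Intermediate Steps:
C(t) = -t/14 + t**2/14 (C(t) = (t*t - t)/14 = (t**2 - t)*(1/14) = -t/14 + t**2/14)
C(J(-3))*(-549) = ((1/14)*(-3)*(-1 - 3))*(-549) = ((1/14)*(-3)*(-4))*(-549) = (6/7)*(-549) = -3294/7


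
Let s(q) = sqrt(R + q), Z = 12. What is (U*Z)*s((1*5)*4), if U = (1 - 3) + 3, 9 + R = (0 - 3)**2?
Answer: 24*sqrt(5) ≈ 53.666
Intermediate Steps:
R = 0 (R = -9 + (0 - 3)**2 = -9 + (-3)**2 = -9 + 9 = 0)
s(q) = sqrt(q) (s(q) = sqrt(0 + q) = sqrt(q))
U = 1 (U = -2 + 3 = 1)
(U*Z)*s((1*5)*4) = (1*12)*sqrt((1*5)*4) = 12*sqrt(5*4) = 12*sqrt(20) = 12*(2*sqrt(5)) = 24*sqrt(5)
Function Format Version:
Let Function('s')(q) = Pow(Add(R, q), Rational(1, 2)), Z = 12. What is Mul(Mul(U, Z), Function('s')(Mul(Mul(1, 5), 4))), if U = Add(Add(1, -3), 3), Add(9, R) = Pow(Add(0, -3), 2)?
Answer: Mul(24, Pow(5, Rational(1, 2))) ≈ 53.666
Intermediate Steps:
R = 0 (R = Add(-9, Pow(Add(0, -3), 2)) = Add(-9, Pow(-3, 2)) = Add(-9, 9) = 0)
Function('s')(q) = Pow(q, Rational(1, 2)) (Function('s')(q) = Pow(Add(0, q), Rational(1, 2)) = Pow(q, Rational(1, 2)))
U = 1 (U = Add(-2, 3) = 1)
Mul(Mul(U, Z), Function('s')(Mul(Mul(1, 5), 4))) = Mul(Mul(1, 12), Pow(Mul(Mul(1, 5), 4), Rational(1, 2))) = Mul(12, Pow(Mul(5, 4), Rational(1, 2))) = Mul(12, Pow(20, Rational(1, 2))) = Mul(12, Mul(2, Pow(5, Rational(1, 2)))) = Mul(24, Pow(5, Rational(1, 2)))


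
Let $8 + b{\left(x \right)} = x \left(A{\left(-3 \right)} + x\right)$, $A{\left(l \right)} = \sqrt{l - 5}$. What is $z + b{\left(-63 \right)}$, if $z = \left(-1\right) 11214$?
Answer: $-7253 - 126 i \sqrt{2} \approx -7253.0 - 178.19 i$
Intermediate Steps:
$z = -11214$
$A{\left(l \right)} = \sqrt{-5 + l}$
$b{\left(x \right)} = -8 + x \left(x + 2 i \sqrt{2}\right)$ ($b{\left(x \right)} = -8 + x \left(\sqrt{-5 - 3} + x\right) = -8 + x \left(\sqrt{-8} + x\right) = -8 + x \left(2 i \sqrt{2} + x\right) = -8 + x \left(x + 2 i \sqrt{2}\right)$)
$z + b{\left(-63 \right)} = -11214 + \left(-8 + \left(-63\right)^{2} + 2 i \left(-63\right) \sqrt{2}\right) = -11214 - \left(-3961 + 126 i \sqrt{2}\right) = -11214 + \left(3961 - 126 i \sqrt{2}\right) = -7253 - 126 i \sqrt{2}$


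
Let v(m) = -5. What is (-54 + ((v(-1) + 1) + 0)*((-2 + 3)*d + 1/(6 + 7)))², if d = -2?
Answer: 362404/169 ≈ 2144.4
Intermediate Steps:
(-54 + ((v(-1) + 1) + 0)*((-2 + 3)*d + 1/(6 + 7)))² = (-54 + ((-5 + 1) + 0)*((-2 + 3)*(-2) + 1/(6 + 7)))² = (-54 + (-4 + 0)*(1*(-2) + 1/13))² = (-54 - 4*(-2 + 1/13))² = (-54 - 4*(-25/13))² = (-54 + 100/13)² = (-602/13)² = 362404/169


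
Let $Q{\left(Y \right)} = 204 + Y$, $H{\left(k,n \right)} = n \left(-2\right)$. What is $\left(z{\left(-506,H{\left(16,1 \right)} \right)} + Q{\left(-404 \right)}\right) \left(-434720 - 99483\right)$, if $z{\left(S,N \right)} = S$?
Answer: $377147318$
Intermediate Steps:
$H{\left(k,n \right)} = - 2 n$
$\left(z{\left(-506,H{\left(16,1 \right)} \right)} + Q{\left(-404 \right)}\right) \left(-434720 - 99483\right) = \left(-506 + \left(204 - 404\right)\right) \left(-434720 - 99483\right) = \left(-506 - 200\right) \left(-534203\right) = \left(-706\right) \left(-534203\right) = 377147318$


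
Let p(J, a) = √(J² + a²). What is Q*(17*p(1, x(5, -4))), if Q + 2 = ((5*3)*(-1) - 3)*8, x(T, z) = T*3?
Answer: -2482*√226 ≈ -37313.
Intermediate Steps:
x(T, z) = 3*T
Q = -146 (Q = -2 + ((5*3)*(-1) - 3)*8 = -2 + (15*(-1) - 3)*8 = -2 + (-15 - 3)*8 = -2 - 18*8 = -2 - 144 = -146)
Q*(17*p(1, x(5, -4))) = -2482*√(1² + (3*5)²) = -2482*√(1 + 15²) = -2482*√(1 + 225) = -2482*√226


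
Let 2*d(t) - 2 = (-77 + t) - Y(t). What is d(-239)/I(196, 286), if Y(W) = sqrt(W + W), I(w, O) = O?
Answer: -157/286 - I*sqrt(478)/572 ≈ -0.54895 - 0.038222*I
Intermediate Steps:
Y(W) = sqrt(2)*sqrt(W) (Y(W) = sqrt(2*W) = sqrt(2)*sqrt(W))
d(t) = -75/2 + t/2 - sqrt(2)*sqrt(t)/2 (d(t) = 1 + ((-77 + t) - sqrt(2)*sqrt(t))/2 = 1 + (-77 + t - sqrt(2)*sqrt(t))/2 = 1 + (-77/2 + t/2 - sqrt(2)*sqrt(t)/2) = -75/2 + t/2 - sqrt(2)*sqrt(t)/2)
d(-239)/I(196, 286) = (-75/2 + (1/2)*(-239) - sqrt(2)*sqrt(-239)/2)/286 = (-75/2 - 239/2 - sqrt(2)*I*sqrt(239)/2)*(1/286) = (-75/2 - 239/2 - I*sqrt(478)/2)*(1/286) = (-157 - I*sqrt(478)/2)*(1/286) = -157/286 - I*sqrt(478)/572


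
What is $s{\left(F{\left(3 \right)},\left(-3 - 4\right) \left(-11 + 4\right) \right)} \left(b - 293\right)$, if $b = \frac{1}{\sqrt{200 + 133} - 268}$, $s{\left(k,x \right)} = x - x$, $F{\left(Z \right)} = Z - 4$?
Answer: $0$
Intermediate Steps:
$F{\left(Z \right)} = -4 + Z$
$s{\left(k,x \right)} = 0$
$b = \frac{1}{-268 + 3 \sqrt{37}}$ ($b = \frac{1}{\sqrt{333} - 268} = \frac{1}{3 \sqrt{37} - 268} = \frac{1}{-268 + 3 \sqrt{37}} \approx -0.004004$)
$s{\left(F{\left(3 \right)},\left(-3 - 4\right) \left(-11 + 4\right) \right)} \left(b - 293\right) = 0 \left(\left(- \frac{268}{71491} - \frac{3 \sqrt{37}}{71491}\right) - 293\right) = 0 \left(- \frac{20947131}{71491} - \frac{3 \sqrt{37}}{71491}\right) = 0$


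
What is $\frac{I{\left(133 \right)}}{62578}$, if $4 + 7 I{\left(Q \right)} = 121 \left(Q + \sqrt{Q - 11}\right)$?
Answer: $\frac{16089}{438046} + \frac{121 \sqrt{122}}{438046} \approx 0.03978$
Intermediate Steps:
$I{\left(Q \right)} = - \frac{4}{7} + \frac{121 Q}{7} + \frac{121 \sqrt{-11 + Q}}{7}$ ($I{\left(Q \right)} = - \frac{4}{7} + \frac{121 \left(Q + \sqrt{Q - 11}\right)}{7} = - \frac{4}{7} + \frac{121 \left(Q + \sqrt{-11 + Q}\right)}{7} = - \frac{4}{7} + \frac{121 Q + 121 \sqrt{-11 + Q}}{7} = - \frac{4}{7} + \left(\frac{121 Q}{7} + \frac{121 \sqrt{-11 + Q}}{7}\right) = - \frac{4}{7} + \frac{121 Q}{7} + \frac{121 \sqrt{-11 + Q}}{7}$)
$\frac{I{\left(133 \right)}}{62578} = \frac{- \frac{4}{7} + \frac{121}{7} \cdot 133 + \frac{121 \sqrt{-11 + 133}}{7}}{62578} = \left(- \frac{4}{7} + 2299 + \frac{121 \sqrt{122}}{7}\right) \frac{1}{62578} = \left(\frac{16089}{7} + \frac{121 \sqrt{122}}{7}\right) \frac{1}{62578} = \frac{16089}{438046} + \frac{121 \sqrt{122}}{438046}$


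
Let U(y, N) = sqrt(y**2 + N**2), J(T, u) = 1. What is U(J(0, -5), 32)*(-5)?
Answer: -25*sqrt(41) ≈ -160.08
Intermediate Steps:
U(y, N) = sqrt(N**2 + y**2)
U(J(0, -5), 32)*(-5) = sqrt(32**2 + 1**2)*(-5) = sqrt(1024 + 1)*(-5) = sqrt(1025)*(-5) = (5*sqrt(41))*(-5) = -25*sqrt(41)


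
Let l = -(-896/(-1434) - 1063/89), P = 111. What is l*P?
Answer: 26725063/21271 ≈ 1256.4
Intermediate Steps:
l = 722299/63813 (l = -(-896*(-1/1434) - 1063*1/89) = -(448/717 - 1063/89) = -1*(-722299/63813) = 722299/63813 ≈ 11.319)
l*P = (722299/63813)*111 = 26725063/21271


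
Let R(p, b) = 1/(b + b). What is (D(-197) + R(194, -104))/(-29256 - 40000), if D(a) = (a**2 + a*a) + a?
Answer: -16103567/14405248 ≈ -1.1179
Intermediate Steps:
R(p, b) = 1/(2*b)
D(a) = a + 2*a**2 (D(a) = (a**2 + a**2) + a = 2*a**2 + a = a + 2*a**2)
(D(-197) + R(194, -104))/(-29256 - 40000) = (-197*(1 + 2*(-197)) + (1/2)/(-104))/(-29256 - 40000) = (-197*(1 - 394) + (1/2)*(-1/104))/(-69256) = (-197*(-393) - 1/208)*(-1/69256) = (77421 - 1/208)*(-1/69256) = (16103567/208)*(-1/69256) = -16103567/14405248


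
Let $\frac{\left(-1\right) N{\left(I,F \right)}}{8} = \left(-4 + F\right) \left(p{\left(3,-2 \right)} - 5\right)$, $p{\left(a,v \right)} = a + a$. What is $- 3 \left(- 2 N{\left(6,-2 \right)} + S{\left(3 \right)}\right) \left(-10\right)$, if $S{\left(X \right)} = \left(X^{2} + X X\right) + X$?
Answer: $-2250$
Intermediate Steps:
$p{\left(a,v \right)} = 2 a$
$S{\left(X \right)} = X + 2 X^{2}$ ($S{\left(X \right)} = \left(X^{2} + X^{2}\right) + X = 2 X^{2} + X = X + 2 X^{2}$)
$N{\left(I,F \right)} = 32 - 8 F$ ($N{\left(I,F \right)} = - 8 \left(-4 + F\right) \left(2 \cdot 3 - 5\right) = - 8 \left(-4 + F\right) \left(6 - 5\right) = - 8 \left(-4 + F\right) 1 = - 8 \left(-4 + F\right) = 32 - 8 F$)
$- 3 \left(- 2 N{\left(6,-2 \right)} + S{\left(3 \right)}\right) \left(-10\right) = - 3 \left(- 2 \left(32 - -16\right) + 3 \left(1 + 2 \cdot 3\right)\right) \left(-10\right) = - 3 \left(- 2 \left(32 + 16\right) + 3 \left(1 + 6\right)\right) \left(-10\right) = - 3 \left(\left(-2\right) 48 + 3 \cdot 7\right) \left(-10\right) = - 3 \left(-96 + 21\right) \left(-10\right) = \left(-3\right) \left(-75\right) \left(-10\right) = 225 \left(-10\right) = -2250$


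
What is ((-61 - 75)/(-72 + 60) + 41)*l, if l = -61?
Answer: -9577/3 ≈ -3192.3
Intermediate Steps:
((-61 - 75)/(-72 + 60) + 41)*l = ((-61 - 75)/(-72 + 60) + 41)*(-61) = (-136/(-12) + 41)*(-61) = (-136*(-1/12) + 41)*(-61) = (34/3 + 41)*(-61) = (157/3)*(-61) = -9577/3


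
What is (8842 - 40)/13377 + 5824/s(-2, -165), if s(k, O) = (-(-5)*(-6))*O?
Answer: 20246258/11036025 ≈ 1.8346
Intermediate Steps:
s(k, O) = -30*O (s(k, O) = (-5*6)*O = -30*O)
(8842 - 40)/13377 + 5824/s(-2, -165) = (8842 - 40)/13377 + 5824/((-30*(-165))) = 8802*(1/13377) + 5824/4950 = 2934/4459 + 5824*(1/4950) = 2934/4459 + 2912/2475 = 20246258/11036025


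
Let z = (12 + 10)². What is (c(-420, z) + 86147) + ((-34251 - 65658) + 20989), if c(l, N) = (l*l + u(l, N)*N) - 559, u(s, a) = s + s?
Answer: -223492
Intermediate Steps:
u(s, a) = 2*s
z = 484 (z = 22² = 484)
c(l, N) = -559 + l² + 2*N*l (c(l, N) = (l*l + (2*l)*N) - 559 = (l² + 2*N*l) - 559 = -559 + l² + 2*N*l)
(c(-420, z) + 86147) + ((-34251 - 65658) + 20989) = ((-559 + (-420)² + 2*484*(-420)) + 86147) + ((-34251 - 65658) + 20989) = ((-559 + 176400 - 406560) + 86147) + (-99909 + 20989) = (-230719 + 86147) - 78920 = -144572 - 78920 = -223492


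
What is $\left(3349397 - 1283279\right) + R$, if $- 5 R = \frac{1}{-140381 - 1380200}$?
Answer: $\frac{15708498872791}{7602905} \approx 2.0661 \cdot 10^{6}$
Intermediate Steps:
$R = \frac{1}{7602905}$ ($R = - \frac{1}{5 \left(-140381 - 1380200\right)} = - \frac{1}{5 \left(-1520581\right)} = \left(- \frac{1}{5}\right) \left(- \frac{1}{1520581}\right) = \frac{1}{7602905} \approx 1.3153 \cdot 10^{-7}$)
$\left(3349397 - 1283279\right) + R = \left(3349397 - 1283279\right) + \frac{1}{7602905} = 2066118 + \frac{1}{7602905} = \frac{15708498872791}{7602905}$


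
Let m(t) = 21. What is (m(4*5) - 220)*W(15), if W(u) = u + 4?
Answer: -3781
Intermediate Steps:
W(u) = 4 + u
(m(4*5) - 220)*W(15) = (21 - 220)*(4 + 15) = -199*19 = -3781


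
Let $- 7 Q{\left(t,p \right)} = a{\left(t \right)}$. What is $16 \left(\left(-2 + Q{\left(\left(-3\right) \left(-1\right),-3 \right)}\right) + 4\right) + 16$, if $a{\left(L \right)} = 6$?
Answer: $\frac{240}{7} \approx 34.286$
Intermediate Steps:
$Q{\left(t,p \right)} = - \frac{6}{7}$ ($Q{\left(t,p \right)} = \left(- \frac{1}{7}\right) 6 = - \frac{6}{7}$)
$16 \left(\left(-2 + Q{\left(\left(-3\right) \left(-1\right),-3 \right)}\right) + 4\right) + 16 = 16 \left(\left(-2 - \frac{6}{7}\right) + 4\right) + 16 = 16 \left(- \frac{20}{7} + 4\right) + 16 = 16 \cdot \frac{8}{7} + 16 = \frac{128}{7} + 16 = \frac{240}{7}$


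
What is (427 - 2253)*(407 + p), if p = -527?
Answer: 219120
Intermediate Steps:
(427 - 2253)*(407 + p) = (427 - 2253)*(407 - 527) = -1826*(-120) = 219120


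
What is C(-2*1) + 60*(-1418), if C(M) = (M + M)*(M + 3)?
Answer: -85084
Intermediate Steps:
C(M) = 2*M*(3 + M) (C(M) = (2*M)*(3 + M) = 2*M*(3 + M))
C(-2*1) + 60*(-1418) = 2*(-2*1)*(3 - 2*1) + 60*(-1418) = 2*(-2)*(3 - 2) - 85080 = 2*(-2)*1 - 85080 = -4 - 85080 = -85084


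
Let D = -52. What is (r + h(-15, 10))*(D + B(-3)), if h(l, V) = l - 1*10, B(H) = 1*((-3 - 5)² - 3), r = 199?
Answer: 1566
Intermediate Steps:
B(H) = 61 (B(H) = 1*((-8)² - 3) = 1*(64 - 3) = 1*61 = 61)
h(l, V) = -10 + l (h(l, V) = l - 10 = -10 + l)
(r + h(-15, 10))*(D + B(-3)) = (199 + (-10 - 15))*(-52 + 61) = (199 - 25)*9 = 174*9 = 1566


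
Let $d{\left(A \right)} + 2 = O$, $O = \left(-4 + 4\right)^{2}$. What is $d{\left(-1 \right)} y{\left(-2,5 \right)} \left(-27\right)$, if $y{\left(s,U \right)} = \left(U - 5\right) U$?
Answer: $0$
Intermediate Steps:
$y{\left(s,U \right)} = U \left(-5 + U\right)$ ($y{\left(s,U \right)} = \left(-5 + U\right) U = U \left(-5 + U\right)$)
$O = 0$ ($O = 0^{2} = 0$)
$d{\left(A \right)} = -2$ ($d{\left(A \right)} = -2 + 0 = -2$)
$d{\left(-1 \right)} y{\left(-2,5 \right)} \left(-27\right) = - 2 \cdot 5 \left(-5 + 5\right) \left(-27\right) = - 2 \cdot 5 \cdot 0 \left(-27\right) = \left(-2\right) 0 \left(-27\right) = 0 \left(-27\right) = 0$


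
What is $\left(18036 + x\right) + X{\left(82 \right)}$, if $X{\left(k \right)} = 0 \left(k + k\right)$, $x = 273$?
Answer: $18309$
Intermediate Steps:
$X{\left(k \right)} = 0$ ($X{\left(k \right)} = 0 \cdot 2 k = 0$)
$\left(18036 + x\right) + X{\left(82 \right)} = \left(18036 + 273\right) + 0 = 18309 + 0 = 18309$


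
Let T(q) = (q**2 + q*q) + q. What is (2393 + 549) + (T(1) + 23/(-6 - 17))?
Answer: 2944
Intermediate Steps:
T(q) = q + 2*q**2 (T(q) = (q**2 + q**2) + q = 2*q**2 + q = q + 2*q**2)
(2393 + 549) + (T(1) + 23/(-6 - 17)) = (2393 + 549) + (1*(1 + 2*1) + 23/(-6 - 17)) = 2942 + (1*(1 + 2) + 23/(-23)) = 2942 + (1*3 - 1/23*23) = 2942 + (3 - 1) = 2942 + 2 = 2944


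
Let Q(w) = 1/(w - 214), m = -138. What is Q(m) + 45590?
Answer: 16047679/352 ≈ 45590.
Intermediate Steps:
Q(w) = 1/(-214 + w)
Q(m) + 45590 = 1/(-214 - 138) + 45590 = 1/(-352) + 45590 = -1/352 + 45590 = 16047679/352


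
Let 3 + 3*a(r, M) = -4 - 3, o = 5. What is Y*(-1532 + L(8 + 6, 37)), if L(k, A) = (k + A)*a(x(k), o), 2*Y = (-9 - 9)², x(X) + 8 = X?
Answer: -275724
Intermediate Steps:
x(X) = -8 + X
Y = 162 (Y = (-9 - 9)²/2 = (½)*(-18)² = (½)*324 = 162)
a(r, M) = -10/3 (a(r, M) = -1 + (-4 - 3)/3 = -1 + (⅓)*(-7) = -1 - 7/3 = -10/3)
L(k, A) = -10*A/3 - 10*k/3 (L(k, A) = (k + A)*(-10/3) = (A + k)*(-10/3) = -10*A/3 - 10*k/3)
Y*(-1532 + L(8 + 6, 37)) = 162*(-1532 + (-10/3*37 - 10*(8 + 6)/3)) = 162*(-1532 + (-370/3 - 10/3*14)) = 162*(-1532 + (-370/3 - 140/3)) = 162*(-1532 - 170) = 162*(-1702) = -275724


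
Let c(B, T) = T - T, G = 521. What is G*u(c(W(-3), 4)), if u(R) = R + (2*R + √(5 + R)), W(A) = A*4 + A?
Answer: 521*√5 ≈ 1165.0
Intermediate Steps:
W(A) = 5*A (W(A) = 4*A + A = 5*A)
c(B, T) = 0
u(R) = √(5 + R) + 3*R (u(R) = R + (√(5 + R) + 2*R) = √(5 + R) + 3*R)
G*u(c(W(-3), 4)) = 521*(√(5 + 0) + 3*0) = 521*(√5 + 0) = 521*√5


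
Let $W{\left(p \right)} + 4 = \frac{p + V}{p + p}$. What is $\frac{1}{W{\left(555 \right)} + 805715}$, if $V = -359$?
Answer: $\frac{555}{447169703} \approx 1.2411 \cdot 10^{-6}$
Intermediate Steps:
$W{\left(p \right)} = -4 + \frac{-359 + p}{2 p}$ ($W{\left(p \right)} = -4 + \frac{p - 359}{p + p} = -4 + \frac{-359 + p}{2 p}$)
$\frac{1}{W{\left(555 \right)} + 805715} = \frac{1}{\frac{-359 - 3885}{2 \cdot 555} + 805715} = \frac{1}{\frac{1}{2} \cdot \frac{1}{555} \left(-359 - 3885\right) + 805715} = \frac{1}{\frac{1}{2} \cdot \frac{1}{555} \left(-4244\right) + 805715} = \frac{1}{- \frac{2122}{555} + 805715} = \frac{1}{\frac{447169703}{555}} = \frac{555}{447169703}$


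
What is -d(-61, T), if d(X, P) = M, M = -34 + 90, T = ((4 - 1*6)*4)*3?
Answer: -56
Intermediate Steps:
T = -24 (T = ((4 - 6)*4)*3 = -2*4*3 = -8*3 = -24)
M = 56
d(X, P) = 56
-d(-61, T) = -1*56 = -56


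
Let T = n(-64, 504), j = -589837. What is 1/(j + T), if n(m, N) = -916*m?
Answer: -1/531213 ≈ -1.8825e-6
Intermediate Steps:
T = 58624 (T = -916*(-64) = 58624)
1/(j + T) = 1/(-589837 + 58624) = 1/(-531213) = -1/531213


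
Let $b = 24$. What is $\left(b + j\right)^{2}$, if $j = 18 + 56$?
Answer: $9604$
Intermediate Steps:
$j = 74$
$\left(b + j\right)^{2} = \left(24 + 74\right)^{2} = 98^{2} = 9604$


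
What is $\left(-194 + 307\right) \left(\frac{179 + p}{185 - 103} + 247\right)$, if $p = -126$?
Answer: $\frac{2294691}{82} \approx 27984.0$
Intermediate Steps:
$\left(-194 + 307\right) \left(\frac{179 + p}{185 - 103} + 247\right) = \left(-194 + 307\right) \left(\frac{179 - 126}{185 - 103} + 247\right) = 113 \left(\frac{53}{82} + 247\right) = 113 \cdot \frac{20307}{82} = \frac{2294691}{82}$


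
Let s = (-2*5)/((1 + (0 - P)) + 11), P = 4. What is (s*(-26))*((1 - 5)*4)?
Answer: -520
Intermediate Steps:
s = -5/4 (s = (-2*5)/((1 + (0 - 1*4)) + 11) = -10/((1 + (0 - 4)) + 11) = -10/((1 - 4) + 11) = -10/(-3 + 11) = -10/8 = -10*⅛ = -5/4 ≈ -1.2500)
(s*(-26))*((1 - 5)*4) = (-5/4*(-26))*((1 - 5)*4) = 65*(-4*4)/2 = (65/2)*(-16) = -520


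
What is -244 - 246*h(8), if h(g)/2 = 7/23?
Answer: -9056/23 ≈ -393.74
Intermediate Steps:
h(g) = 14/23 (h(g) = 2*(7/23) = 14/23)
-244 - 246*h(8) = -244 - 246*14/23 = -244 - 3444/23 = -9056/23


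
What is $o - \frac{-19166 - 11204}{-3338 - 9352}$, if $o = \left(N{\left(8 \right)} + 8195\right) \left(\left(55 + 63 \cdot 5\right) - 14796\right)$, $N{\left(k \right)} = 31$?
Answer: $- \frac{150590045281}{1269} \approx -1.1867 \cdot 10^{8}$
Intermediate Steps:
$o = -118668276$ ($o = \left(31 + 8195\right) \left(\left(55 + 63 \cdot 5\right) - 14796\right) = 8226 \left(\left(55 + 315\right) - 14796\right) = 8226 \left(370 - 14796\right) = 8226 \left(-14426\right) = -118668276$)
$o - \frac{-19166 - 11204}{-3338 - 9352} = -118668276 - \frac{-19166 - 11204}{-3338 - 9352} = -118668276 - - \frac{30370}{-12690} = -118668276 - \left(-30370\right) \left(- \frac{1}{12690}\right) = -118668276 - \frac{3037}{1269} = - \frac{150590045281}{1269}$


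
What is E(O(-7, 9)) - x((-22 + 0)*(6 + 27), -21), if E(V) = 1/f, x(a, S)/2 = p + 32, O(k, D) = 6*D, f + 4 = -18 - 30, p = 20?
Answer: -5409/52 ≈ -104.02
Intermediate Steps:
f = -52 (f = -4 + (-18 - 30) = -4 - 48 = -52)
x(a, S) = 104 (x(a, S) = 2*(20 + 32) = 2*52 = 104)
E(V) = -1/52 (E(V) = 1/(-52) = -1/52)
E(O(-7, 9)) - x((-22 + 0)*(6 + 27), -21) = -1/52 - 1*104 = -1/52 - 104 = -5409/52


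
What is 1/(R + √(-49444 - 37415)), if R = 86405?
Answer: 86405/7465910884 - 3*I*√9651/7465910884 ≈ 1.1573e-5 - 3.9475e-8*I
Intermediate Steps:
1/(R + √(-49444 - 37415)) = 1/(86405 + √(-49444 - 37415)) = 1/(86405 + √(-86859)) = 1/(86405 + 3*I*√9651)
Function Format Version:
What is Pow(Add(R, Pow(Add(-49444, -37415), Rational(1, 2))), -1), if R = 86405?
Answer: Add(Rational(86405, 7465910884), Mul(Rational(-3, 7465910884), I, Pow(9651, Rational(1, 2)))) ≈ Add(1.1573e-5, Mul(-3.9475e-8, I))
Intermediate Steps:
Pow(Add(R, Pow(Add(-49444, -37415), Rational(1, 2))), -1) = Pow(Add(86405, Pow(Add(-49444, -37415), Rational(1, 2))), -1) = Pow(Add(86405, Pow(-86859, Rational(1, 2))), -1) = Pow(Add(86405, Mul(3, I, Pow(9651, Rational(1, 2)))), -1)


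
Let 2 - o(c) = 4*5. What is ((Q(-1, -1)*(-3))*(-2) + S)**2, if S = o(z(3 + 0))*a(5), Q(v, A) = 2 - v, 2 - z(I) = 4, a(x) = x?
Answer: 5184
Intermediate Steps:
z(I) = -2 (z(I) = 2 - 1*4 = 2 - 4 = -2)
o(c) = -18 (o(c) = 2 - 4*5 = 2 - 1*20 = 2 - 20 = -18)
S = -90 (S = -18*5 = -90)
((Q(-1, -1)*(-3))*(-2) + S)**2 = (((2 - 1*(-1))*(-3))*(-2) - 90)**2 = (((2 + 1)*(-3))*(-2) - 90)**2 = ((3*(-3))*(-2) - 90)**2 = (-9*(-2) - 90)**2 = (18 - 90)**2 = (-72)**2 = 5184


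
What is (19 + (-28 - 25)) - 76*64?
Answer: -4898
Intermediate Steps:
(19 + (-28 - 25)) - 76*64 = (19 - 53) - 4864 = -34 - 4864 = -4898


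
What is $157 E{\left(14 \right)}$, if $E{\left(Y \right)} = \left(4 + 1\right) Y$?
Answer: $10990$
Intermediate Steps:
$E{\left(Y \right)} = 5 Y$
$157 E{\left(14 \right)} = 157 \cdot 5 \cdot 14 = 157 \cdot 70 = 10990$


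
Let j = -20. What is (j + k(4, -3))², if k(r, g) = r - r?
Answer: 400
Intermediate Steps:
k(r, g) = 0
(j + k(4, -3))² = (-20 + 0)² = (-20)² = 400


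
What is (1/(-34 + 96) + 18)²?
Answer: 1247689/3844 ≈ 324.58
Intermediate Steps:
(1/(-34 + 96) + 18)² = (1/62 + 18)² = (1117/62)² = 1247689/3844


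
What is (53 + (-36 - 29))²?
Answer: 144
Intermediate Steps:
(53 + (-36 - 29))² = (53 - 65)² = (-12)² = 144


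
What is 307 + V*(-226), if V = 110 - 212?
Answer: 23359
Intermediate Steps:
V = -102
307 + V*(-226) = 307 - 102*(-226) = 307 + 23052 = 23359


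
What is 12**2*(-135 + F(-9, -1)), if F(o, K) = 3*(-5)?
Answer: -21600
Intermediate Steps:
F(o, K) = -15
12**2*(-135 + F(-9, -1)) = 12**2*(-135 - 15) = 144*(-150) = -21600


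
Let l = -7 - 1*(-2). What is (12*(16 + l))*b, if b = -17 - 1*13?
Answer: -3960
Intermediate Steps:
l = -5 (l = -7 + 2 = -5)
b = -30 (b = -17 - 13 = -30)
(12*(16 + l))*b = (12*(16 - 5))*(-30) = (12*11)*(-30) = 132*(-30) = -3960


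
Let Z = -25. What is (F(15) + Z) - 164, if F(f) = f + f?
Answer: -159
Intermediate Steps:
F(f) = 2*f
(F(15) + Z) - 164 = (2*15 - 25) - 164 = (30 - 25) - 164 = 5 - 164 = -159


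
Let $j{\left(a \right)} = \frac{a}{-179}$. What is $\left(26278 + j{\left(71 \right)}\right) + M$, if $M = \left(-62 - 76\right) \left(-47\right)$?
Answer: $\frac{5864685}{179} \approx 32764.0$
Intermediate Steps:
$j{\left(a \right)} = - \frac{a}{179}$ ($j{\left(a \right)} = a \left(- \frac{1}{179}\right) = - \frac{a}{179}$)
$M = 6486$ ($M = \left(-138\right) \left(-47\right) = 6486$)
$\left(26278 + j{\left(71 \right)}\right) + M = \left(26278 - \frac{71}{179}\right) + 6486 = \frac{4703691}{179} + 6486 = \frac{5864685}{179}$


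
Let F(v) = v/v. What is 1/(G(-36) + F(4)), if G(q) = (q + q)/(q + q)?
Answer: ½ ≈ 0.50000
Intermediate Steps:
G(q) = 1 (G(q) = (2*q)/((2*q)) = (2*q)*(1/(2*q)) = 1)
F(v) = 1
1/(G(-36) + F(4)) = 1/(1 + 1) = 1/2 = ½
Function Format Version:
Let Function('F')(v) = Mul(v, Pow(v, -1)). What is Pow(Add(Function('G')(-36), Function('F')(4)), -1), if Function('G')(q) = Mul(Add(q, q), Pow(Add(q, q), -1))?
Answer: Rational(1, 2) ≈ 0.50000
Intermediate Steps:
Function('G')(q) = 1 (Function('G')(q) = Mul(Mul(2, q), Pow(Mul(2, q), -1)) = Mul(Mul(2, q), Mul(Rational(1, 2), Pow(q, -1))) = 1)
Function('F')(v) = 1
Pow(Add(Function('G')(-36), Function('F')(4)), -1) = Pow(Add(1, 1), -1) = Pow(2, -1) = Rational(1, 2)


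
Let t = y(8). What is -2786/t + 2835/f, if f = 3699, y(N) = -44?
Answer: 193151/3014 ≈ 64.085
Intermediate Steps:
t = -44
-2786/t + 2835/f = -2786/(-44) + 2835/3699 = -2786*(-1/44) + 2835*(1/3699) = 1393/22 + 105/137 = 193151/3014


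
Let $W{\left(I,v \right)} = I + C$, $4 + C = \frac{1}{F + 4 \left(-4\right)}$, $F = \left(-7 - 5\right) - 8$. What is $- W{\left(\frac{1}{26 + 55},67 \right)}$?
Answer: $\frac{1301}{324} \approx 4.0154$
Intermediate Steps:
$F = -20$ ($F = -12 - 8 = -20$)
$C = - \frac{145}{36}$ ($C = -4 + \frac{1}{-20 + 4 \left(-4\right)} = -4 + \frac{1}{-20 - 16} = -4 + \frac{1}{-36} = -4 - \frac{1}{36} = - \frac{145}{36} \approx -4.0278$)
$W{\left(I,v \right)} = - \frac{145}{36} + I$ ($W{\left(I,v \right)} = I - \frac{145}{36} = - \frac{145}{36} + I$)
$- W{\left(\frac{1}{26 + 55},67 \right)} = - (- \frac{145}{36} + \frac{1}{26 + 55}) = - (- \frac{145}{36} + \frac{1}{81}) = \left(-1\right) \left(- \frac{1301}{324}\right) = \frac{1301}{324}$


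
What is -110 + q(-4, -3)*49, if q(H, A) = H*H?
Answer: 674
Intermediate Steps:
q(H, A) = H**2
-110 + q(-4, -3)*49 = -110 + (-4)**2*49 = -110 + 16*49 = -110 + 784 = 674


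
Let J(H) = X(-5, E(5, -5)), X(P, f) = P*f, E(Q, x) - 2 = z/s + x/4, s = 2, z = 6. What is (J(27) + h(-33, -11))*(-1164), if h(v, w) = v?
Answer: 60237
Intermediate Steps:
E(Q, x) = 5 + x/4 (E(Q, x) = 2 + (6/2 + x/4) = 2 + (6*(1/2) + x*(1/4)) = 2 + (3 + x/4) = 5 + x/4)
J(H) = -75/4 (J(H) = -5*(5 + (1/4)*(-5)) = -5*(5 - 5/4) = -5*15/4 = -75/4)
(J(27) + h(-33, -11))*(-1164) = (-75/4 - 33)*(-1164) = -207/4*(-1164) = 60237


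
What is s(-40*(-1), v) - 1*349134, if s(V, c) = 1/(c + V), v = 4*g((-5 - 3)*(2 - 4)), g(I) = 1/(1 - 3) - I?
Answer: -9077485/26 ≈ -3.4913e+5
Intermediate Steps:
g(I) = -½ - I (g(I) = 1/(-2) - I = -½ - I)
v = -66 (v = 4*(-½ - (-5 - 3)*(2 - 4)) = 4*(-½ - (-8)*(-2)) = 4*(-½ - 1*16) = 4*(-½ - 16) = 4*(-33/2) = -66)
s(V, c) = 1/(V + c)
s(-40*(-1), v) - 1*349134 = 1/(-40*(-1) - 66) - 1*349134 = 1/(40 - 66) - 349134 = 1/(-26) - 349134 = -1/26 - 349134 = -9077485/26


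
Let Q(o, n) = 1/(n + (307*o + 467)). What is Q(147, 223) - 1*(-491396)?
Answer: 22515273325/45819 ≈ 4.9140e+5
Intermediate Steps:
Q(o, n) = 1/(467 + n + 307*o) (Q(o, n) = 1/(n + (467 + 307*o)) = 1/(467 + n + 307*o))
Q(147, 223) - 1*(-491396) = 1/(467 + 223 + 307*147) - 1*(-491396) = 1/(467 + 223 + 45129) + 491396 = 1/45819 + 491396 = 22515273325/45819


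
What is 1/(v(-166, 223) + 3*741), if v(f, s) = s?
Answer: 1/2446 ≈ 0.00040883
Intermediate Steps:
1/(v(-166, 223) + 3*741) = 1/(223 + 3*741) = 1/(223 + 2223) = 1/2446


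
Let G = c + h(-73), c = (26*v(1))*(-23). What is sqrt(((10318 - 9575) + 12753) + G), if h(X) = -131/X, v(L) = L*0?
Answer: sqrt(71929747)/73 ≈ 116.18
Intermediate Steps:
v(L) = 0
c = 0 (c = (26*0)*(-23) = 0*(-23) = 0)
G = 131/73 (G = 0 - 131/(-73) = 0 - 131*(-1/73) = 0 + 131/73 = 131/73 ≈ 1.7945)
sqrt(((10318 - 9575) + 12753) + G) = sqrt(((10318 - 9575) + 12753) + 131/73) = sqrt((743 + 12753) + 131/73) = sqrt(13496 + 131/73) = sqrt(985339/73) = sqrt(71929747)/73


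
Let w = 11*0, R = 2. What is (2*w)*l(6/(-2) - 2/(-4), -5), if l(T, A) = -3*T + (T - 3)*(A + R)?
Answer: 0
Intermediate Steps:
w = 0
l(T, A) = -3*T + (-3 + T)*(2 + A) (l(T, A) = -3*T + (T - 3)*(A + 2) = -3*T + (-3 + T)*(2 + A))
(2*w)*l(6/(-2) - 2/(-4), -5) = (2*0)*(-6 - (6/(-2) - 2/(-4)) - 3*(-5) - 5*(6/(-2) - 2/(-4))) = 0*(-6 - (6*(-½) - 2*(-¼)) + 15 - 5*(6*(-½) - 2*(-¼))) = 0*(-6 - (-3 + ½) + 15 - 5*(-3 + ½)) = 0*(-6 - 1*(-5/2) + 15 - 5*(-5/2)) = 0*(-6 + 5/2 + 15 + 25/2) = 0*24 = 0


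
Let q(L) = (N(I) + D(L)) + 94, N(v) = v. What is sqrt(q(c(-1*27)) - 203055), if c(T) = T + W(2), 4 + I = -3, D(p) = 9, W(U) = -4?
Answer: 3*I*sqrt(22551) ≈ 450.51*I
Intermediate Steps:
I = -7 (I = -4 - 3 = -7)
c(T) = -4 + T (c(T) = T - 4 = -4 + T)
q(L) = 96 (q(L) = (-7 + 9) + 94 = 2 + 94 = 96)
sqrt(q(c(-1*27)) - 203055) = sqrt(96 - 203055) = sqrt(-202959) = 3*I*sqrt(22551)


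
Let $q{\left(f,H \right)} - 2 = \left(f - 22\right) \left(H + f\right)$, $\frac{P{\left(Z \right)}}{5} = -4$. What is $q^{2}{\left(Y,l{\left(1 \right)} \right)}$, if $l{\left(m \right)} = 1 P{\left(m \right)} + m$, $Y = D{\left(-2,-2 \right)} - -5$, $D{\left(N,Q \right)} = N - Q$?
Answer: $57600$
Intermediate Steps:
$P{\left(Z \right)} = -20$ ($P{\left(Z \right)} = 5 \left(-4\right) = -20$)
$Y = 5$ ($Y = \left(-2 - -2\right) - -5 = \left(-2 + 2\right) + 5 = 0 + 5 = 5$)
$l{\left(m \right)} = -20 + m$ ($l{\left(m \right)} = 1 \left(-20\right) + m = -20 + m$)
$q{\left(f,H \right)} = 2 + \left(-22 + f\right) \left(H + f\right)$ ($q{\left(f,H \right)} = 2 + \left(f - 22\right) \left(H + f\right) = 2 + \left(-22 + f\right) \left(H + f\right)$)
$q^{2}{\left(Y,l{\left(1 \right)} \right)} = \left(2 + 5^{2} - 22 \left(-20 + 1\right) - 110 + \left(-20 + 1\right) 5\right)^{2} = \left(2 + 25 - -418 - 110 - 95\right)^{2} = \left(2 + 25 + 418 - 110 - 95\right)^{2} = 240^{2} = 57600$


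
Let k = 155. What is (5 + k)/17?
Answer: 160/17 ≈ 9.4118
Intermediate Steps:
(5 + k)/17 = (5 + 155)/17 = (1/17)*160 = 160/17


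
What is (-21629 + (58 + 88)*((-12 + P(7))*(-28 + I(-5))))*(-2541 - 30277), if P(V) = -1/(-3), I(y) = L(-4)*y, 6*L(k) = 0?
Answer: -2566137874/3 ≈ -8.5538e+8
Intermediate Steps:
L(k) = 0 (L(k) = (1/6)*0 = 0)
I(y) = 0 (I(y) = 0*y = 0)
P(V) = 1/3 (P(V) = -1*(-1/3) = 1/3)
(-21629 + (58 + 88)*((-12 + P(7))*(-28 + I(-5))))*(-2541 - 30277) = (-21629 + (58 + 88)*((-12 + 1/3)*(-28 + 0)))*(-2541 - 30277) = (-21629 + 146*(-35/3*(-28)))*(-32818) = (-21629 + 146*(980/3))*(-32818) = (-21629 + 143080/3)*(-32818) = (78193/3)*(-32818) = -2566137874/3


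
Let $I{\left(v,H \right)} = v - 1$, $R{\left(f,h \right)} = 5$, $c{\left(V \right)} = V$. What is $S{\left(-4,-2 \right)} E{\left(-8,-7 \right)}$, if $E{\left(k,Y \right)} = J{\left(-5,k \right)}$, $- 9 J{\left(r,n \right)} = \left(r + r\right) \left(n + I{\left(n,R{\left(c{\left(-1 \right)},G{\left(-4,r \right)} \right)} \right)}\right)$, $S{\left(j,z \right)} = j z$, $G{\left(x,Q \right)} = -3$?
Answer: $- \frac{1360}{9} \approx -151.11$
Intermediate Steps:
$I{\left(v,H \right)} = -1 + v$
$J{\left(r,n \right)} = - \frac{2 r \left(-1 + 2 n\right)}{9}$ ($J{\left(r,n \right)} = - \frac{\left(r + r\right) \left(n + \left(-1 + n\right)\right)}{9} = - \frac{2 r \left(-1 + 2 n\right)}{9}$)
$E{\left(k,Y \right)} = - \frac{10}{9} + \frac{20 k}{9}$ ($E{\left(k,Y \right)} = \frac{2}{9} \left(-5\right) \left(1 - 2 k\right) = - \frac{10}{9} + \frac{20 k}{9}$)
$S{\left(-4,-2 \right)} E{\left(-8,-7 \right)} = \left(-4\right) \left(-2\right) \left(- \frac{10}{9} + \frac{20}{9} \left(-8\right)\right) = 8 \left(- \frac{10}{9} - \frac{160}{9}\right) = 8 \left(- \frac{170}{9}\right) = - \frac{1360}{9}$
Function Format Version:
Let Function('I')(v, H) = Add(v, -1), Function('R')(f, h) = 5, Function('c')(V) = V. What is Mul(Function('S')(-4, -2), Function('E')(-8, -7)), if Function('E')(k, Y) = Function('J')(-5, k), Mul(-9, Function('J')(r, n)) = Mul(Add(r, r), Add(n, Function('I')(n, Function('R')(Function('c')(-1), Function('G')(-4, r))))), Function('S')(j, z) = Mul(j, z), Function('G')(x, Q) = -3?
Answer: Rational(-1360, 9) ≈ -151.11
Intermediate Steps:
Function('I')(v, H) = Add(-1, v)
Function('J')(r, n) = Mul(Rational(-2, 9), r, Add(-1, Mul(2, n))) (Function('J')(r, n) = Mul(Rational(-1, 9), Mul(Add(r, r), Add(n, Add(-1, n)))) = Mul(Rational(-1, 9), Mul(Mul(2, r), Add(-1, Mul(2, n)))) = Mul(Rational(-1, 9), Mul(2, r, Add(-1, Mul(2, n)))) = Mul(Rational(-2, 9), r, Add(-1, Mul(2, n))))
Function('E')(k, Y) = Add(Rational(-10, 9), Mul(Rational(20, 9), k)) (Function('E')(k, Y) = Mul(Rational(2, 9), -5, Add(1, Mul(-2, k))) = Add(Rational(-10, 9), Mul(Rational(20, 9), k)))
Mul(Function('S')(-4, -2), Function('E')(-8, -7)) = Mul(Mul(-4, -2), Add(Rational(-10, 9), Mul(Rational(20, 9), -8))) = Mul(8, Add(Rational(-10, 9), Rational(-160, 9))) = Mul(8, Rational(-170, 9)) = Rational(-1360, 9)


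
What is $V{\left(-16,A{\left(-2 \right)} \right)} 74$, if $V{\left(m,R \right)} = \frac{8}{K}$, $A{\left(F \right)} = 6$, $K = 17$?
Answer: $\frac{592}{17} \approx 34.824$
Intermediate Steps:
$V{\left(m,R \right)} = \frac{8}{17}$
$V{\left(-16,A{\left(-2 \right)} \right)} 74 = \frac{8}{17} \cdot 74 = \frac{592}{17}$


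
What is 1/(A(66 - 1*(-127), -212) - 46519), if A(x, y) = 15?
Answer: -1/46504 ≈ -2.1504e-5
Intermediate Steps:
1/(A(66 - 1*(-127), -212) - 46519) = 1/(15 - 46519) = 1/(-46504) = -1/46504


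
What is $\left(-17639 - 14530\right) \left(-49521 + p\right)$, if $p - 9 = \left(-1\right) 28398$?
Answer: $2506286790$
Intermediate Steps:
$p = -28389$ ($p = 9 - 28398 = -28389$)
$\left(-17639 - 14530\right) \left(-49521 + p\right) = \left(-17639 - 14530\right) \left(-49521 - 28389\right) = \left(-32169\right) \left(-77910\right) = 2506286790$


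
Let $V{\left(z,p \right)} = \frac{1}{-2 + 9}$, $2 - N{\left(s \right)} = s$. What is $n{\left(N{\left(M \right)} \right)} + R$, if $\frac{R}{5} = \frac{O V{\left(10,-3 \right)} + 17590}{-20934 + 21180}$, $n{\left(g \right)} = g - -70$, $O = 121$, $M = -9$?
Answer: $\frac{755737}{1722} \approx 438.87$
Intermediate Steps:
$N{\left(s \right)} = 2 - s$
$V{\left(z,p \right)} = \frac{1}{7}$
$n{\left(g \right)} = 70 + g$ ($n{\left(g \right)} = g + 70 = 70 + g$)
$R = \frac{616255}{1722}$ ($R = 5 \frac{121 \cdot \frac{1}{7} + 17590}{-20934 + 21180} = 5 \frac{\frac{121}{7} + 17590}{246} = 5 \cdot \frac{123251}{7} \cdot \frac{1}{246} = 5 \cdot \frac{123251}{1722} = \frac{616255}{1722} \approx 357.87$)
$n{\left(N{\left(M \right)} \right)} + R = \left(70 + \left(2 - -9\right)\right) + \frac{616255}{1722} = \left(70 + \left(2 + 9\right)\right) + \frac{616255}{1722} = \left(70 + 11\right) + \frac{616255}{1722} = 81 + \frac{616255}{1722} = \frac{755737}{1722}$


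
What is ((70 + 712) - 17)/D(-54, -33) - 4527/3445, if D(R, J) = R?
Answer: -319987/20670 ≈ -15.481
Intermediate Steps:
((70 + 712) - 17)/D(-54, -33) - 4527/3445 = ((70 + 712) - 17)/(-54) - 4527/3445 = (782 - 17)*(-1/54) - 4527*1/3445 = 765*(-1/54) - 4527/3445 = -85/6 - 4527/3445 = -319987/20670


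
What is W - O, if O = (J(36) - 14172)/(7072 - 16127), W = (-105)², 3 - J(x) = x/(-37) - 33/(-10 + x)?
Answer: 96024154329/8710910 ≈ 11023.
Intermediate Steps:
J(x) = 3 + 33/(-10 + x) + x/37 (J(x) = 3 - (x/(-37) - 33/(-10 + x)) = 3 - (x*(-1/37) - 33/(-10 + x)) = 3 - (-x/37 - 33/(-10 + x)) = 3 - (-33/(-10 + x) - x/37) = 3 + (33/(-10 + x) + x/37) = 3 + 33/(-10 + x) + x/37)
W = 11025
O = 13628421/8710910 (O = ((111 + 36² + 101*36)/(37*(-10 + 36)) - 14172)/(7072 - 16127) = ((1/37)*(111 + 1296 + 3636)/26 - 14172)/(-9055) = ((1/37)*(1/26)*5043 - 14172)*(-1/9055) = (5043/962 - 14172)*(-1/9055) = -13628421/962*(-1/9055) = 13628421/8710910 ≈ 1.5645)
W - O = 11025 - 1*13628421/8710910 = 11025 - 13628421/8710910 = 96024154329/8710910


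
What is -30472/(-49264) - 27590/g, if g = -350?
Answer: 17123237/215530 ≈ 79.447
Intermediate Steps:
-30472/(-49264) - 27590/g = -30472/(-49264) - 27590/(-350) = -30472*(-1/49264) - 27590*(-1/350) = 3809/6158 + 2759/35 = 17123237/215530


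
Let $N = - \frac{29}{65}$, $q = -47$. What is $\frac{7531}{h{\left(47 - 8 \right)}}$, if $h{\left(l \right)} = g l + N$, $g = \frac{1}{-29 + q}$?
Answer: $- \frac{37203140}{4739} \approx -7850.4$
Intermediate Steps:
$N = - \frac{29}{65}$ ($N = \left(-29\right) \frac{1}{65} = - \frac{29}{65} \approx -0.44615$)
$g = - \frac{1}{76}$ ($g = \frac{1}{-29 - 47} = \frac{1}{-76} = - \frac{1}{76} \approx -0.013158$)
$h{\left(l \right)} = - \frac{29}{65} - \frac{l}{76}$ ($h{\left(l \right)} = - \frac{l}{76} - \frac{29}{65} = - \frac{29}{65} - \frac{l}{76}$)
$\frac{7531}{h{\left(47 - 8 \right)}} = \frac{7531}{- \frac{29}{65} - \frac{47 - 8}{76}} = \frac{7531}{- \frac{29}{65} - \frac{39}{76}} = \frac{7531}{- \frac{4739}{4940}} = 7531 \left(- \frac{4940}{4739}\right) = - \frac{37203140}{4739}$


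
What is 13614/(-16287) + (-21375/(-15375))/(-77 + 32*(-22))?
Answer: -145620751/173842009 ≈ -0.83766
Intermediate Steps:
13614/(-16287) + (-21375/(-15375))/(-77 + 32*(-22)) = 13614*(-1/16287) + (-21375*(-1/15375))/(-77 - 704) = -4538/5429 + (57/41)/(-781) = -4538/5429 + (57/41)*(-1/781) = -4538/5429 - 57/32021 = -145620751/173842009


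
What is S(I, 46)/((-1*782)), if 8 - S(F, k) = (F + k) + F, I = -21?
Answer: -2/391 ≈ -0.0051151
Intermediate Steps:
S(F, k) = 8 - k - 2*F (S(F, k) = 8 - ((F + k) + F) = 8 - (k + 2*F) = 8 + (-k - 2*F) = 8 - k - 2*F)
S(I, 46)/((-1*782)) = (8 - 1*46 - 2*(-21))/((-1*782)) = (8 - 46 + 42)/(-782) = 4*(-1/782) = -2/391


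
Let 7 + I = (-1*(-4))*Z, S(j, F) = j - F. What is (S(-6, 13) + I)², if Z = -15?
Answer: 7396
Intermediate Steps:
I = -67 (I = -7 - 1*(-4)*(-15) = -7 + 4*(-15) = -7 - 60 = -67)
(S(-6, 13) + I)² = ((-6 - 1*13) - 67)² = ((-6 - 13) - 67)² = (-19 - 67)² = (-86)² = 7396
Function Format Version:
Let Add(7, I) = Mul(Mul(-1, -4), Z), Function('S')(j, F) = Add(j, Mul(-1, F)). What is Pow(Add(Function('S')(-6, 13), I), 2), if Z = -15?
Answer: 7396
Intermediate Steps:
I = -67 (I = Add(-7, Mul(Mul(-1, -4), -15)) = Add(-7, Mul(4, -15)) = Add(-7, -60) = -67)
Pow(Add(Function('S')(-6, 13), I), 2) = Pow(Add(Add(-6, Mul(-1, 13)), -67), 2) = Pow(Add(Add(-6, -13), -67), 2) = Pow(Add(-19, -67), 2) = Pow(-86, 2) = 7396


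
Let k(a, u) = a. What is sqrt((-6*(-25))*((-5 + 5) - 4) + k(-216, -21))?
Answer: 4*I*sqrt(51) ≈ 28.566*I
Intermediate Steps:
sqrt((-6*(-25))*((-5 + 5) - 4) + k(-216, -21)) = sqrt((-6*(-25))*((-5 + 5) - 4) - 216) = sqrt(150*(0 - 4) - 216) = sqrt(150*(-4) - 216) = sqrt(-600 - 216) = sqrt(-816) = 4*I*sqrt(51)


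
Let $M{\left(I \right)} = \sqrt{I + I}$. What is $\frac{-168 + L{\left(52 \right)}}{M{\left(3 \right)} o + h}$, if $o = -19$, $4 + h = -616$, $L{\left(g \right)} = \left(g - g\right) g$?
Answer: $\frac{52080}{191117} - \frac{1596 \sqrt{6}}{191117} \approx 0.25205$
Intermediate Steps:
$L{\left(g \right)} = 0$ ($L{\left(g \right)} = 0 g = 0$)
$h = -620$ ($h = -4 - 616 = -620$)
$M{\left(I \right)} = \sqrt{2} \sqrt{I}$ ($M{\left(I \right)} = \sqrt{2 I} = \sqrt{2} \sqrt{I}$)
$\frac{-168 + L{\left(52 \right)}}{M{\left(3 \right)} o + h} = \frac{-168 + 0}{\sqrt{2} \sqrt{3} \left(-19\right) - 620} = - \frac{168}{\sqrt{6} \left(-19\right) - 620} = - \frac{168}{- 19 \sqrt{6} - 620} = - \frac{168}{-620 - 19 \sqrt{6}}$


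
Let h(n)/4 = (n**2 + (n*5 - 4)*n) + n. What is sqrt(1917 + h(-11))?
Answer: sqrt(4953) ≈ 70.378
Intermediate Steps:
h(n) = 4*n + 4*n**2 + 4*n*(-4 + 5*n) (h(n) = 4*((n**2 + (n*5 - 4)*n) + n) = 4*((n**2 + (5*n - 4)*n) + n) = 4*((n**2 + (-4 + 5*n)*n) + n) = 4*((n**2 + n*(-4 + 5*n)) + n) = 4*(n + n**2 + n*(-4 + 5*n)) = 4*n + 4*n**2 + 4*n*(-4 + 5*n))
sqrt(1917 + h(-11)) = sqrt(1917 + 12*(-11)*(-1 + 2*(-11))) = sqrt(1917 + 12*(-11)*(-1 - 22)) = sqrt(1917 + 12*(-11)*(-23)) = sqrt(1917 + 3036) = sqrt(4953)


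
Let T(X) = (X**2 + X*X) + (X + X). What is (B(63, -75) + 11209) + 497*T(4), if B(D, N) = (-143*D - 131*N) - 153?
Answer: 31752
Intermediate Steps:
B(D, N) = -153 - 143*D - 131*N
T(X) = 2*X + 2*X**2 (T(X) = (X**2 + X**2) + 2*X = 2*X**2 + 2*X = 2*X + 2*X**2)
(B(63, -75) + 11209) + 497*T(4) = ((-153 - 143*63 - 131*(-75)) + 11209) + 497*(2*4*(1 + 4)) = ((-153 - 9009 + 9825) + 11209) + 497*(2*4*5) = (663 + 11209) + 497*40 = 11872 + 19880 = 31752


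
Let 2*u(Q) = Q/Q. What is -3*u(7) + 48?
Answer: 93/2 ≈ 46.500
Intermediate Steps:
u(Q) = ½ (u(Q) = (Q/Q)/2 = (½)*1 = ½)
-3*u(7) + 48 = -3*½ + 48 = -3/2 + 48 = 93/2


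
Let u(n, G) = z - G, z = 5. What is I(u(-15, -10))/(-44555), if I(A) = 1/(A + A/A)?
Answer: -1/712880 ≈ -1.4028e-6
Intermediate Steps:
u(n, G) = 5 - G
I(A) = 1/(1 + A) (I(A) = 1/(A + 1) = 1/(1 + A))
I(u(-15, -10))/(-44555) = 1/((1 + (5 - 1*(-10)))*(-44555)) = -1/44555/(1 + (5 + 10)) = -1/44555/(1 + 15) = -1/44555/16 = (1/16)*(-1/44555) = -1/712880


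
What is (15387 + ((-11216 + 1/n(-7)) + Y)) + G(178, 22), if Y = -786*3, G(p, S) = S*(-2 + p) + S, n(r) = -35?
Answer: 199744/35 ≈ 5707.0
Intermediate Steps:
G(p, S) = S + S*(-2 + p)
Y = -2358
(15387 + ((-11216 + 1/n(-7)) + Y)) + G(178, 22) = (15387 + ((-11216 + 1/(-35)) - 2358)) + 22*(-1 + 178) = (15387 + ((-11216 - 1/35) - 2358)) + 22*177 = (15387 + (-392561/35 - 2358)) + 3894 = (15387 - 475091/35) + 3894 = 63454/35 + 3894 = 199744/35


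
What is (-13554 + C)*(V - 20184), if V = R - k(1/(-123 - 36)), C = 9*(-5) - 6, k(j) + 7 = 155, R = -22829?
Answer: 587205405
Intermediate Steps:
k(j) = 148 (k(j) = -7 + 155 = 148)
C = -51 (C = -45 - 6 = -51)
V = -22977 (V = -22829 - 1*148 = -22829 - 148 = -22977)
(-13554 + C)*(V - 20184) = (-13554 - 51)*(-22977 - 20184) = -13605*(-43161) = 587205405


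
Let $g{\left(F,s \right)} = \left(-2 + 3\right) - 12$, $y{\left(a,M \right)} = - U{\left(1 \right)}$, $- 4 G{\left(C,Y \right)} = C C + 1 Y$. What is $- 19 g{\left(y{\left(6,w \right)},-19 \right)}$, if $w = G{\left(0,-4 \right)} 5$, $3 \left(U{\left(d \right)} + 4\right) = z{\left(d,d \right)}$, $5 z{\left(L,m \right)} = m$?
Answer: $209$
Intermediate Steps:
$z{\left(L,m \right)} = \frac{m}{5}$
$U{\left(d \right)} = -4 + \frac{d}{15}$ ($U{\left(d \right)} = -4 + \frac{\frac{1}{5} d}{3} = -4 + \frac{d}{15}$)
$G{\left(C,Y \right)} = - \frac{Y}{4} - \frac{C^{2}}{4}$ ($G{\left(C,Y \right)} = - \frac{C C + 1 Y}{4} = - \frac{C^{2} + Y}{4} = - \frac{Y + C^{2}}{4} = - \frac{Y}{4} - \frac{C^{2}}{4}$)
$w = 5$ ($w = \left(\left(- \frac{1}{4}\right) \left(-4\right) - \frac{0^{2}}{4}\right) 5 = \left(1 - 0\right) 5 = \left(1 + 0\right) 5 = 1 \cdot 5 = 5$)
$y{\left(a,M \right)} = \frac{59}{15}$ ($y{\left(a,M \right)} = - (-4 + \frac{1}{15} \cdot 1) = - (-4 + \frac{1}{15}) = \left(-1\right) \left(- \frac{59}{15}\right) = \frac{59}{15}$)
$g{\left(F,s \right)} = -11$ ($g{\left(F,s \right)} = 1 - 12 = -11$)
$- 19 g{\left(y{\left(6,w \right)},-19 \right)} = \left(-19\right) \left(-11\right) = 209$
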